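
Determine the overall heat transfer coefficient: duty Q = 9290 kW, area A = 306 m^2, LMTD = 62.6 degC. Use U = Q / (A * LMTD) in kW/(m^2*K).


From Q = U*A*LMTD, U = Q / (A * LMTD)
U = 9290 / (306 * 62.6) = 9290 / 19155.6 = 0.4850

0.4850 kW/(m^2*K)


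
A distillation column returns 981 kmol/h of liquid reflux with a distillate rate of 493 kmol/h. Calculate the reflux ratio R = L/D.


Reflux ratio definition: R = L / D (liquid returned / distillate withdrawn)
L = 981 kmol/h, D = 493 kmol/h
R = 981 / 493 = 1.990

1.990


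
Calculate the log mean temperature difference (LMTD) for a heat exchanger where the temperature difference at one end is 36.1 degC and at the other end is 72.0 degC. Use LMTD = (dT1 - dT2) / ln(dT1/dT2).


LMTD = (dT1 - dT2) / ln(dT1/dT2)
= (36.1 - 72.0) / ln(36.1 / 72.0) = -35.9 / -0.690373 = 52.00

52.00 degC


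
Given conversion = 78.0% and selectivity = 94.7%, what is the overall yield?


Overall yield = conversion (%) * selectivity (%) / 100
Conversion = 78.0%, Selectivity = 94.7%
Y = 78.0 * 94.7 / 100
= 73.866 %

73.866 %


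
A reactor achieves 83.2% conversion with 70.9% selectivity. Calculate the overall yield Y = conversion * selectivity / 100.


Overall yield = conversion (%) * selectivity (%) / 100
Conversion = 83.2%, Selectivity = 70.9%
Y = 83.2 * 70.9 / 100
= 58.9888 %

58.9888 %


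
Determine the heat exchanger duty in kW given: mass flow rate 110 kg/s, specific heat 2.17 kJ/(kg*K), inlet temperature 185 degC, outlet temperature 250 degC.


Q = m_dot * cp * delta_T
delta_T = 250 - 185 = 65 K
Q = 110 * 2.17 * 65
= 238.7 * 65
= 15515.5 kW

15515.5 kW


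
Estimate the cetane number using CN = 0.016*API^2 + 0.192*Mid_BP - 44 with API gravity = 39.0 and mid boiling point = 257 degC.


CN = 0.016 * 39.0^2 + 0.192 * 257 - 44
CN = 24.336 + 49.344 - 44 = 29.68

29.68


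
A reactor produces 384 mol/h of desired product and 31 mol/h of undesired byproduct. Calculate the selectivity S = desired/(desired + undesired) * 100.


Selectivity = desired / (desired + undesired) * 100
Total products = 384 + 31 = 415 mol/h
S = 384 / 415 * 100
= 0.9253 * 100
= 92.53 %

92.53 %


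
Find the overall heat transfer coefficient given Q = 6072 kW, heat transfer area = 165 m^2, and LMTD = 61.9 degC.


From Q = U*A*LMTD, U = Q / (A * LMTD)
U = 6072 / (165 * 61.9) = 6072 / 10213.5 = 0.5945

0.5945 kW/(m^2*K)


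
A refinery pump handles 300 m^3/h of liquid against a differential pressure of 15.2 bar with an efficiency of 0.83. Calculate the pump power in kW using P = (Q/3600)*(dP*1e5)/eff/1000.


Q = 300 / 3600 = 0.0833333 m^3/s
P = 0.0833333 * (15.2 * 1e5) / 0.83 / 1000 = 152.6

152.6 kW


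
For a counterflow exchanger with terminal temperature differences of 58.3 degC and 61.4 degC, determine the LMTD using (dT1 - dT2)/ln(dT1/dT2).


LMTD = (dT1 - dT2) / ln(dT1/dT2)
= (58.3 - 61.4) / ln(58.3 / 61.4) = -3.1 / -0.0518077 = 59.84

59.84 degC


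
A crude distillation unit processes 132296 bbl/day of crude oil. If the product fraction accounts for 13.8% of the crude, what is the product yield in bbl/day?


Crude throughput = 132296 bbl/day
Fraction yield = 13.8%
yield = throughput * fraction / 100
yield = 132296 * 13.8 / 100 = 18256.848

18256.848 bbl/day


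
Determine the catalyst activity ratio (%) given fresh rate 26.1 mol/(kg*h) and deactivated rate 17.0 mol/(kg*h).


Activity (%) = (rate_used / rate_fresh) * 100
rate_used = 17.0, rate_fresh = 26.1
= (17.0 / 26.1) * 100
= 0.6513 * 100 = 65.13

65.13 %


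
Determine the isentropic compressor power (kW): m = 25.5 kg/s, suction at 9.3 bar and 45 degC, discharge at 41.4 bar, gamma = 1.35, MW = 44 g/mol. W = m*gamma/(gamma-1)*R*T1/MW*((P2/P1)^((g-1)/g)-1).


Isentropic work: W = m*(gamma/(gamma-1))*(R*T1/MW)*((P2/P1)^((gamma-1)/gamma) - 1)
T1 = 45 + 273.15 = 318.15 K
Pressure ratio = 41.4 / 9.3 = 4.45161
Exponent = (1.35 - 1)/1.35 = 0.259259
(P2/P1)^exp - 1 = 4.45161^0.259259 - 1 = 0.472767
W = 25.5 * 1.35 / 0.35 * 8.314 * 318.15 / 44 * 0.472767 = 2795

2795 kW


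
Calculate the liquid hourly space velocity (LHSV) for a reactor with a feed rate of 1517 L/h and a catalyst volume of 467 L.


LHSV = volumetric feed rate / catalyst volume
= 1517 L/h / 467 L
= 3.248 h^-1

3.248 h^-1


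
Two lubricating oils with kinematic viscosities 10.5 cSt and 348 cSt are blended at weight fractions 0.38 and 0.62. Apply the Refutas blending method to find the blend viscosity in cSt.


Refutas method: VBN_i = 14.534*ln(ln(visc_i + 0.8)) + 10.975, blended linearly by mass fraction; since VBN is linear in VBI_i = ln(ln(visc_i + 0.8)) and the fractions sum to 1, blend VBI directly: visc = exp(exp(VBI_blend)) - 0.8
VBI_1 = ln(ln(10.5 + 0.8)) = 0.88575
VBI_2 = ln(ln(348 + 0.8)) = 1.76721
VBI_blend = 0.38 * 0.88575 + 0.62 * 1.76721 = 1.43226
visc_blend = exp(exp(1.43226)) - 0.8 = 65.10

65.10 cSt


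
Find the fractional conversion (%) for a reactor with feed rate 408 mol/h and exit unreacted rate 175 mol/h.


X = (F_in - F_out) / F_in * 100
Moles reacted = 408 - 175 = 233
X = 233 / 408 * 100
= 0.5711 * 100
= 57.11 %

57.11 %


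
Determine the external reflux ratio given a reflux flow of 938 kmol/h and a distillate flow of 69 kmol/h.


Reflux ratio definition: R = L / D (liquid returned / distillate withdrawn)
L = 938 kmol/h, D = 69 kmol/h
R = 938 / 69 = 13.59

13.59


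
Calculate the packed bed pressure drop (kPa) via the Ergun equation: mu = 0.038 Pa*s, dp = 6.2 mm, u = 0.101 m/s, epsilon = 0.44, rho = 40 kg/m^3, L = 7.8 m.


dp = 6.2 mm = 0.0062 m
Viscous term = 150*0.038*0.101*(1-0.44)^2 / (0.0062^2*0.44^3) = 55135.4
Inertial term = 1.75*40*0.101^2*(1-0.44) / (0.0062*0.44^3) = 757.145
dP/L = 55135.4 + 757.145 = 55892.5 Pa/m
dP = 55892.5 * 7.8 / 1000 = 436.0 kPa

436.0 kPa


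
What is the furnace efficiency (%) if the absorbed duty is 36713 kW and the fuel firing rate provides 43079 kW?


Furnace efficiency = Q_absorbed / Q_fuel * 100
= 36713 / 43079 * 100 = 85.22

85.22 %


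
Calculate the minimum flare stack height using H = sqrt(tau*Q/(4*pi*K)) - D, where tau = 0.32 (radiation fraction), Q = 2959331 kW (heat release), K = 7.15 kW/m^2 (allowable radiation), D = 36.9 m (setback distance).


tau*Q/(4*pi*K) = 0.32 * 2959331 / (4 * pi * 7.15) = 10539.7
sqrt(10539.7) = 102.663
H = 102.663 - 36.9 = 65.76

65.76 m


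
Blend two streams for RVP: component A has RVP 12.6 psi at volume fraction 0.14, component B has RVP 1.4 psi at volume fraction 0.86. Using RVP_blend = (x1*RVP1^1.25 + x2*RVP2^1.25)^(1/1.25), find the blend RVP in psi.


Chevron index: RVP_blend = (sum xi*RVPi^1.25)^(1/1.25)
RVP^1.25 terms: 0.14 * 12.6^1.25 + 0.86 * 1.4^1.25 = 4.63313
RVP_blend = 4.63313^(1/1.25) = 3.410

3.410 psi


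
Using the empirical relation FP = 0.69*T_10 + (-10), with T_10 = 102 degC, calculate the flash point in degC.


FP = 0.69 * 102 + (-10) = 60.38

60.38 degC


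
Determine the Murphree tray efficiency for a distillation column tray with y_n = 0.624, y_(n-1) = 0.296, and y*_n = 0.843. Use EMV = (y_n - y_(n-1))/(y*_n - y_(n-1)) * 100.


Murphree vapor efficiency: EMV = (y_n - y_(n-1)) / (y*_n - y_(n-1)) * 100
EMV = (0.624 - 0.296) / (0.843 - 0.296) * 100 = 0.328 / 0.547 * 100 = 59.96

59.96 %


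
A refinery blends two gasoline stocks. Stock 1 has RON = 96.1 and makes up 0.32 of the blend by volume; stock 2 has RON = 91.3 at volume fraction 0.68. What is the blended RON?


Linear blending: RON_blend = sum(vi * RONi)
Contribution 1: 0.32 * 96.1 = 30.752
Contribution 2: 0.68 * 91.3 = 62.084
RON_blend = 30.752 + 62.084 = 92.836

92.836


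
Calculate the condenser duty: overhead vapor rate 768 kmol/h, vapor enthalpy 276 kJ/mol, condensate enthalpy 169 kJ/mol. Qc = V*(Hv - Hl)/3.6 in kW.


Qc = 768 * (276 - 169) / 3.6 = 768 * 107 / 3.6 = 22830

22830 kW


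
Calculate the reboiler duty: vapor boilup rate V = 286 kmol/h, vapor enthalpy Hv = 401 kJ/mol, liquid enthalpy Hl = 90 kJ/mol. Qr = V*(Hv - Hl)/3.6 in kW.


Qr = 286 * (401 - 90) / 3.6 = 286 * 311 / 3.6 = 24710

24710 kW


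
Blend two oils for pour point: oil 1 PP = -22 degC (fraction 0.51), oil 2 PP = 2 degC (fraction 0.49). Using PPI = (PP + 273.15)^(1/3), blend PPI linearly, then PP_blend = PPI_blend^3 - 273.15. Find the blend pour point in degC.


PPI_1 = (-22 + 273.15)^(1/3) = 6.30925
PPI_2 = (2 + 273.15)^(1/3) = 6.504139
PPI_blend = 0.51 * 6.30925 + 0.49 * 6.504139 = 6.404746
PP_blend = 6.404746^3 - 273.15 = 262.7276 - 273.15 = -10.42

-10.42 degC


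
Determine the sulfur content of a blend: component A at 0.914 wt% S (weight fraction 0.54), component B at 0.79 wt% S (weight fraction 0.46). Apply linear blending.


Linear sulfur blending: S_blend = x1*S1 + x2*S2
Contribution 1: 0.54 * 0.914 = 0.49356 wt%
Contribution 2: 0.46 * 0.79 = 0.3634 wt%
S_blend = 0.49356 + 0.3634 = 0.85696

0.85696 wt%


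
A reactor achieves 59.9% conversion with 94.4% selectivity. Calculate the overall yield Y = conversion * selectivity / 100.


Overall yield = conversion (%) * selectivity (%) / 100
Conversion = 59.9%, Selectivity = 94.4%
Y = 59.9 * 94.4 / 100
= 56.5456 %

56.5456 %


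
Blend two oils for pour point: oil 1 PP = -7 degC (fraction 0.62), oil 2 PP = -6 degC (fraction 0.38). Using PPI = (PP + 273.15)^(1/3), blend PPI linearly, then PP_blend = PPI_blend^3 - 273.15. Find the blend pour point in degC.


PPI_1 = (-7 + 273.15)^(1/3) = 6.432436
PPI_2 = (-6 + 273.15)^(1/3) = 6.440482
PPI_blend = 0.62 * 6.432436 + 0.38 * 6.440482 = 6.435493
PP_blend = 6.435493^3 - 273.15 = 266.5296 - 273.15 = -6.62

-6.62 degC


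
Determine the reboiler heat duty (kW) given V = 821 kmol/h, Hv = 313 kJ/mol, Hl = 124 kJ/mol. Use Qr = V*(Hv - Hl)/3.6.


Qr = 821 * (313 - 124) / 3.6 = 821 * 189 / 3.6 = 43100

43100 kW


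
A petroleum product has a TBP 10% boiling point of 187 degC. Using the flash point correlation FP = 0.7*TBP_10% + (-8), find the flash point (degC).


FP = 0.7 * 187 + (-8) = 122.9

122.9 degC


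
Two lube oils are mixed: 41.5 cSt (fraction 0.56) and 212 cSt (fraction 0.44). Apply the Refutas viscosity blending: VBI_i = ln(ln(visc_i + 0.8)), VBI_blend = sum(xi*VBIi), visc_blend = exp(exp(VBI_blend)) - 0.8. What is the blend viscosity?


Refutas method: VBN_i = 14.534*ln(ln(visc_i + 0.8)) + 10.975, blended linearly by mass fraction; since VBN is linear in VBI_i = ln(ln(visc_i + 0.8)) and the fractions sum to 1, blend VBI directly: visc = exp(exp(VBI_blend)) - 0.8
VBI_1 = ln(ln(41.5 + 0.8)) = 1.32036
VBI_2 = ln(ln(212 + 0.8)) = 1.67903
VBI_blend = 0.56 * 1.32036 + 0.44 * 1.67903 = 1.47817
visc_blend = exp(exp(1.47817)) - 0.8 = 79.43

79.43 cSt


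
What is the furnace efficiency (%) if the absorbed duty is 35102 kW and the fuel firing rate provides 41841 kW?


Furnace efficiency = Q_absorbed / Q_fuel * 100
= 35102 / 41841 * 100 = 83.89

83.89 %


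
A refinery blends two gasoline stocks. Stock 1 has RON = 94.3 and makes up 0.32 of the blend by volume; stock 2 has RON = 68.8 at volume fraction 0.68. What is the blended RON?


Linear blending: RON_blend = sum(vi * RONi)
Contribution 1: 0.32 * 94.3 = 30.176
Contribution 2: 0.68 * 68.8 = 46.784
RON_blend = 30.176 + 46.784 = 76.96

76.96


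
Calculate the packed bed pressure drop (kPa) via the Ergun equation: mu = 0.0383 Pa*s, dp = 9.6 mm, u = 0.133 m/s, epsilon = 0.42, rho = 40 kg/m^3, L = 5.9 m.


dp = 9.6 mm = 0.0096 m
Viscous term = 150*0.0383*0.133*(1-0.42)^2 / (0.0096^2*0.42^3) = 37645
Inertial term = 1.75*40*0.133^2*(1-0.42) / (0.0096*0.42^3) = 1009.74
dP/L = 37645 + 1009.74 = 38654.7 Pa/m
dP = 38654.7 * 5.9 / 1000 = 228.1 kPa

228.1 kPa


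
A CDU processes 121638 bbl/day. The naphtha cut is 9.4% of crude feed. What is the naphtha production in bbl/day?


Crude throughput = 121638 bbl/day
Fraction yield = 9.4%
yield = throughput * fraction / 100
yield = 121638 * 9.4 / 100 = 11433.972

11433.972 bbl/day


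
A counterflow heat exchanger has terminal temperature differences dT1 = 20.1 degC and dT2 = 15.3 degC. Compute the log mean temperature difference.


LMTD = (dT1 - dT2) / ln(dT1/dT2)
= (20.1 - 15.3) / ln(20.1 / 15.3) = 4.8 / 0.272867 = 17.59

17.59 degC


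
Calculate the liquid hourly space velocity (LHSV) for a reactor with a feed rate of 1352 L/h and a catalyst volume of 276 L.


LHSV = volumetric feed rate / catalyst volume
= 1352 L/h / 276 L
= 4.899 h^-1

4.899 h^-1


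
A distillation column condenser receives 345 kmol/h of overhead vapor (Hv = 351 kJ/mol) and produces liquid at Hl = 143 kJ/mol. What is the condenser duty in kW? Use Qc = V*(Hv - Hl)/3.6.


Qc = 345 * (351 - 143) / 3.6 = 345 * 208 / 3.6 = 19930

19930 kW


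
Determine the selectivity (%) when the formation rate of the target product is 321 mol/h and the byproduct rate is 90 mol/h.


Selectivity = desired / (desired + undesired) * 100
Total products = 321 + 90 = 411 mol/h
S = 321 / 411 * 100
= 0.7810 * 100
= 78.10 %

78.10 %


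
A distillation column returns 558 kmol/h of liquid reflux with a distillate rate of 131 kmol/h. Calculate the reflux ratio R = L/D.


Reflux ratio definition: R = L / D (liquid returned / distillate withdrawn)
L = 558 kmol/h, D = 131 kmol/h
R = 558 / 131 = 4.260

4.260


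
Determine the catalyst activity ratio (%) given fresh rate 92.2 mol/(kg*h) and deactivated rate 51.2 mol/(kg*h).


Activity (%) = (rate_used / rate_fresh) * 100
rate_used = 51.2, rate_fresh = 92.2
= (51.2 / 92.2) * 100
= 0.5553 * 100 = 55.53

55.53 %


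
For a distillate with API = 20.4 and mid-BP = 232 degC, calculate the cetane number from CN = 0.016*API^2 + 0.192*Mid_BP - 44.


CN = 0.016 * 20.4^2 + 0.192 * 232 - 44
CN = 6.65856 + 44.544 - 44 = 7.20256

7.20256


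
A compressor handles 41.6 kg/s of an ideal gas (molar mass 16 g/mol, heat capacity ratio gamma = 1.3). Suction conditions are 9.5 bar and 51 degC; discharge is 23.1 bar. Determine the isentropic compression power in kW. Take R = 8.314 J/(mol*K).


Isentropic work: W = m*(gamma/(gamma-1))*(R*T1/MW)*((P2/P1)^((gamma-1)/gamma) - 1)
T1 = 51 + 273.15 = 324.15 K
Pressure ratio = 23.1 / 9.5 = 2.43158
Exponent = (1.3 - 1)/1.3 = 0.230769
(P2/P1)^exp - 1 = 2.43158^0.230769 - 1 = 0.227584
W = 41.6 * 1.3 / 0.3 * 8.314 * 324.15 / 16 * 0.227584 = 6910

6910 kW


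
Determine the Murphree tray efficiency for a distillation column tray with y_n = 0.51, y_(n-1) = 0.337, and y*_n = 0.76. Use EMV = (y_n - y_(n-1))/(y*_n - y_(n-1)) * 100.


Murphree vapor efficiency: EMV = (y_n - y_(n-1)) / (y*_n - y_(n-1)) * 100
EMV = (0.51 - 0.337) / (0.76 - 0.337) * 100 = 0.173 / 0.423 * 100 = 40.90

40.90 %


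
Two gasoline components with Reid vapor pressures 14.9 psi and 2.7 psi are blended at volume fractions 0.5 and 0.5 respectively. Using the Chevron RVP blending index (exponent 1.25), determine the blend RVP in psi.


Chevron index: RVP_blend = (sum xi*RVPi^1.25)^(1/1.25)
RVP^1.25 terms: 0.5 * 14.9^1.25 + 0.5 * 2.7^1.25 = 16.3675
RVP_blend = 16.3675^(1/1.25) = 9.358

9.358 psi


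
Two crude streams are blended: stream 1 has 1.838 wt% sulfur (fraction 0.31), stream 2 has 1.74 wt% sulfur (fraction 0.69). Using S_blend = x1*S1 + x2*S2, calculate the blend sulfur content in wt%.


Linear sulfur blending: S_blend = x1*S1 + x2*S2
Contribution 1: 0.31 * 1.838 = 0.56978 wt%
Contribution 2: 0.69 * 1.74 = 1.2006 wt%
S_blend = 0.56978 + 1.2006 = 1.77038

1.77038 wt%


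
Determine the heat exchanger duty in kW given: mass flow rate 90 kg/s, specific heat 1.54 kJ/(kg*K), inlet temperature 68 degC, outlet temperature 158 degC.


Q = m_dot * cp * delta_T
delta_T = 158 - 68 = 90 K
Q = 90 * 1.54 * 90
= 138.6 * 90
= 12474 kW

12474 kW


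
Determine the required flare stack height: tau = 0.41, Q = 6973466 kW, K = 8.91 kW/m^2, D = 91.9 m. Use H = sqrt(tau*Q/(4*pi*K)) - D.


tau*Q/(4*pi*K) = 0.41 * 6973466 / (4 * pi * 8.91) = 25535.5
sqrt(25535.5) = 159.798
H = 159.798 - 91.9 = 67.90

67.90 m


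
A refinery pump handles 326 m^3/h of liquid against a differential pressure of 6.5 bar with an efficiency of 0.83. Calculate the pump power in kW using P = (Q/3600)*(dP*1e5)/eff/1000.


Q = 326 / 3600 = 0.0905556 m^3/s
P = 0.0905556 * (6.5 * 1e5) / 0.83 / 1000 = 70.92

70.92 kW


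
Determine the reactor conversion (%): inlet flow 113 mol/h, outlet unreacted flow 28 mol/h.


X = (F_in - F_out) / F_in * 100
Moles reacted = 113 - 28 = 85
X = 85 / 113 * 100
= 0.7522 * 100
= 75.22 %

75.22 %


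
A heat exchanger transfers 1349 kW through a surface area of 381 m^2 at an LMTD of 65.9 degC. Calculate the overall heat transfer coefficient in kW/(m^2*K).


From Q = U*A*LMTD, U = Q / (A * LMTD)
U = 1349 / (381 * 65.9) = 1349 / 25107.9 = 0.05373

0.05373 kW/(m^2*K)


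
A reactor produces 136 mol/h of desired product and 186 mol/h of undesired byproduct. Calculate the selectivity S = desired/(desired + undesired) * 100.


Selectivity = desired / (desired + undesired) * 100
Total products = 136 + 186 = 322 mol/h
S = 136 / 322 * 100
= 0.4224 * 100
= 42.24 %

42.24 %


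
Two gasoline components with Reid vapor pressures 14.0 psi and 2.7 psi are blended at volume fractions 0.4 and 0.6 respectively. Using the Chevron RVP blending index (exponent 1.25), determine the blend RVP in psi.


Chevron index: RVP_blend = (sum xi*RVPi^1.25)^(1/1.25)
RVP^1.25 terms: 0.4 * 14.0^1.25 + 0.6 * 2.7^1.25 = 12.9089
RVP_blend = 12.9089^(1/1.25) = 7.739

7.739 psi


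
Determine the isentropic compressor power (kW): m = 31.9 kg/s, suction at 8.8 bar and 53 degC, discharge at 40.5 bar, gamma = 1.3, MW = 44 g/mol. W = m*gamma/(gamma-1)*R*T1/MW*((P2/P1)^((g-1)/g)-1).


Isentropic work: W = m*(gamma/(gamma-1))*(R*T1/MW)*((P2/P1)^((gamma-1)/gamma) - 1)
T1 = 53 + 273.15 = 326.15 K
Pressure ratio = 40.5 / 8.8 = 4.60227
Exponent = (1.3 - 1)/1.3 = 0.230769
(P2/P1)^exp - 1 = 4.60227^0.230769 - 1 = 0.422307
W = 31.9 * 1.3 / 0.3 * 8.314 * 326.15 / 44 * 0.422307 = 3598

3598 kW


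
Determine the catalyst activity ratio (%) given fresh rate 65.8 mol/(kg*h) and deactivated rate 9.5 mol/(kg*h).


Activity (%) = (rate_used / rate_fresh) * 100
rate_used = 9.5, rate_fresh = 65.8
= (9.5 / 65.8) * 100
= 0.1444 * 100 = 14.44

14.44 %


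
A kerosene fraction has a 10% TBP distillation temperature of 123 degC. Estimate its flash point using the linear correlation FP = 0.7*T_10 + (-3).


FP = 0.7 * 123 + (-3) = 83.1

83.1 degC


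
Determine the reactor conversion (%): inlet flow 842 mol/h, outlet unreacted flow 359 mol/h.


X = (F_in - F_out) / F_in * 100
Moles reacted = 842 - 359 = 483
X = 483 / 842 * 100
= 0.5736 * 100
= 57.36 %

57.36 %


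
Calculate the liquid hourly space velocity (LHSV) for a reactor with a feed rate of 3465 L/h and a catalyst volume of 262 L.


LHSV = volumetric feed rate / catalyst volume
= 3465 L/h / 262 L
= 13.23 h^-1

13.23 h^-1


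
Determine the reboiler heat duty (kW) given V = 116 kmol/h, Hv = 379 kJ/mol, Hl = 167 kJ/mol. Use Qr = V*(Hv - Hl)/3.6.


Qr = 116 * (379 - 167) / 3.6 = 116 * 212 / 3.6 = 6831

6831 kW


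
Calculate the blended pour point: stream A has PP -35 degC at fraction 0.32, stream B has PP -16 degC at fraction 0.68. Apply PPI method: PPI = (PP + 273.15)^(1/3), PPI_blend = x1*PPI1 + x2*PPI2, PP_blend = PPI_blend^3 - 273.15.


PPI_1 = (-35 + 273.15)^(1/3) = 6.198456
PPI_2 = (-16 + 273.15)^(1/3) = 6.359098
PPI_blend = 0.32 * 6.198456 + 0.68 * 6.359098 = 6.307693
PP_blend = 6.307693^3 - 273.15 = 250.9641 - 273.15 = -22.19

-22.19 degC


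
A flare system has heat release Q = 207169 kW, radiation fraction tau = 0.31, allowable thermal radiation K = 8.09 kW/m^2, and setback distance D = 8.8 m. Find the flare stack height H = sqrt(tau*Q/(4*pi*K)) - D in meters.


tau*Q/(4*pi*K) = 0.31 * 207169 / (4 * pi * 8.09) = 631.725
sqrt(631.725) = 25.1341
H = 25.1341 - 8.8 = 16.33

16.33 m


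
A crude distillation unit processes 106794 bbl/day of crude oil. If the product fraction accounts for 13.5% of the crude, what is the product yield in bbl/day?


Crude throughput = 106794 bbl/day
Fraction yield = 13.5%
yield = throughput * fraction / 100
yield = 106794 * 13.5 / 100 = 14417.19

14417.19 bbl/day


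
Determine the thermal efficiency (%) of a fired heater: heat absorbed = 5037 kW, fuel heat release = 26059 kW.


Furnace efficiency = Q_absorbed / Q_fuel * 100
= 5037 / 26059 * 100 = 19.33

19.33 %


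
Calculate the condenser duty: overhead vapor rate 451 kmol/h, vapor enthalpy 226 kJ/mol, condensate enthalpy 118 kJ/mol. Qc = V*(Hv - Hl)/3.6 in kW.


Qc = 451 * (226 - 118) / 3.6 = 451 * 108 / 3.6 = 13530

13530 kW


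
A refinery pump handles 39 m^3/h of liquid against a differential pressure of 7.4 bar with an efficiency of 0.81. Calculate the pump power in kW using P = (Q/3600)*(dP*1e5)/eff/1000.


Q = 39 / 3600 = 0.0108333 m^3/s
P = 0.0108333 * (7.4 * 1e5) / 0.81 / 1000 = 9.897

9.897 kW


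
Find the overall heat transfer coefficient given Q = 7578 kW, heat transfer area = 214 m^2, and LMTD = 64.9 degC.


From Q = U*A*LMTD, U = Q / (A * LMTD)
U = 7578 / (214 * 64.9) = 7578 / 13888.6 = 0.5456

0.5456 kW/(m^2*K)


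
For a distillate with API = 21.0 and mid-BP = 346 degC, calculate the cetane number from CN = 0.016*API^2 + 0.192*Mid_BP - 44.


CN = 0.016 * 21.0^2 + 0.192 * 346 - 44
CN = 7.056 + 66.432 - 44 = 29.488

29.488


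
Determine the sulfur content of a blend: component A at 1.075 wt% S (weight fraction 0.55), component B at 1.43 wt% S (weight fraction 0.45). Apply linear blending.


Linear sulfur blending: S_blend = x1*S1 + x2*S2
Contribution 1: 0.55 * 1.075 = 0.59125 wt%
Contribution 2: 0.45 * 1.43 = 0.6435 wt%
S_blend = 0.59125 + 0.6435 = 1.23475

1.23475 wt%


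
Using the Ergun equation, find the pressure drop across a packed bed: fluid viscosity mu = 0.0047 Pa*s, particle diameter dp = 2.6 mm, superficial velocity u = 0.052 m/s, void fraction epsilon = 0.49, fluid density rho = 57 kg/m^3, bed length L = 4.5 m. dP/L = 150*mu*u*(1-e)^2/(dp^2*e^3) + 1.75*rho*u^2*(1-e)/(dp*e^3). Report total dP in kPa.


dp = 2.6 mm = 0.0026 m
Viscous term = 150*0.0047*0.052*(1-0.49)^2 / (0.0026^2*0.49^3) = 11989.4
Inertial term = 1.75*57*0.052^2*(1-0.49) / (0.0026*0.49^3) = 449.705
dP/L = 11989.4 + 449.705 = 12439.1 Pa/m
dP = 12439.1 * 4.5 / 1000 = 55.98 kPa

55.98 kPa


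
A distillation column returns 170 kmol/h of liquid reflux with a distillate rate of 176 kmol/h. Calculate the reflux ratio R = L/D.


Reflux ratio definition: R = L / D (liquid returned / distillate withdrawn)
L = 170 kmol/h, D = 176 kmol/h
R = 170 / 176 = 0.9659

0.9659


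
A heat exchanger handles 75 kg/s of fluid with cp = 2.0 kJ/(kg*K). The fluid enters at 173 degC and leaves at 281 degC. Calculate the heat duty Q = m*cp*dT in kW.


Q = m_dot * cp * delta_T
delta_T = 281 - 173 = 108 K
Q = 75 * 2.0 * 108
= 150 * 108
= 16200 kW

16200 kW


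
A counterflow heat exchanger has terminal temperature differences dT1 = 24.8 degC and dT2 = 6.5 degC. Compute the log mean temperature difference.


LMTD = (dT1 - dT2) / ln(dT1/dT2)
= (24.8 - 6.5) / ln(24.8 / 6.5) = 18.3 / 1.33904 = 13.67

13.67 degC


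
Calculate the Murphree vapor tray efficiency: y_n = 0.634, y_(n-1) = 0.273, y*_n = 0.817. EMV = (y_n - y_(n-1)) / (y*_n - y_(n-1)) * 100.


Murphree vapor efficiency: EMV = (y_n - y_(n-1)) / (y*_n - y_(n-1)) * 100
EMV = (0.634 - 0.273) / (0.817 - 0.273) * 100 = 0.361 / 0.544 * 100 = 66.36

66.36 %


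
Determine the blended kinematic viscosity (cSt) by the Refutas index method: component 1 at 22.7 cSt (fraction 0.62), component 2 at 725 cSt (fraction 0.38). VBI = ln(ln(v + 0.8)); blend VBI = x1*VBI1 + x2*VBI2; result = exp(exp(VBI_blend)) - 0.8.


Refutas method: VBN_i = 14.534*ln(ln(visc_i + 0.8)) + 10.975, blended linearly by mass fraction; since VBN is linear in VBI_i = ln(ln(visc_i + 0.8)) and the fractions sum to 1, blend VBI directly: visc = exp(exp(VBI_blend)) - 0.8
VBI_1 = ln(ln(22.7 + 0.8)) = 1.14962
VBI_2 = ln(ln(725 + 0.8)) = 1.88514
VBI_blend = 0.62 * 1.14962 + 0.38 * 1.88514 = 1.42912
visc_blend = exp(exp(1.42912)) - 0.8 = 64.24

64.24 cSt


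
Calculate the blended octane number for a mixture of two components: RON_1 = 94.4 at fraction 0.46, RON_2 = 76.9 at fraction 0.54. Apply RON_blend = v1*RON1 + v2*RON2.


Linear blending: RON_blend = sum(vi * RONi)
Contribution 1: 0.46 * 94.4 = 43.424
Contribution 2: 0.54 * 76.9 = 41.526
RON_blend = 43.424 + 41.526 = 84.95

84.95


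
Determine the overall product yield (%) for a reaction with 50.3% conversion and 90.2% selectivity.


Overall yield = conversion (%) * selectivity (%) / 100
Conversion = 50.3%, Selectivity = 90.2%
Y = 50.3 * 90.2 / 100
= 45.3706 %

45.3706 %


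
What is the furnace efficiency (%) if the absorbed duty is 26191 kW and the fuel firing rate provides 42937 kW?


Furnace efficiency = Q_absorbed / Q_fuel * 100
= 26191 / 42937 * 100 = 61.00

61.00 %


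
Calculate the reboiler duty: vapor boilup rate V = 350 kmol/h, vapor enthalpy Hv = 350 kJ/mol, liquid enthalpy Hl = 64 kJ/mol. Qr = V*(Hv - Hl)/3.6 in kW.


Qr = 350 * (350 - 64) / 3.6 = 350 * 286 / 3.6 = 27810

27810 kW


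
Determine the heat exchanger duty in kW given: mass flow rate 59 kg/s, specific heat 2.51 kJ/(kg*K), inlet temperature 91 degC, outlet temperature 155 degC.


Q = m_dot * cp * delta_T
delta_T = 155 - 91 = 64 K
Q = 59 * 2.51 * 64
= 148.09 * 64
= 9477.76 kW

9477.76 kW


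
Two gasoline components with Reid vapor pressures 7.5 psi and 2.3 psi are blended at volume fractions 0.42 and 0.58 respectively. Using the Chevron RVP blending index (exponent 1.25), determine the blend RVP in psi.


Chevron index: RVP_blend = (sum xi*RVPi^1.25)^(1/1.25)
RVP^1.25 terms: 0.42 * 7.5^1.25 + 0.58 * 2.3^1.25 = 6.85567
RVP_blend = 6.85567^(1/1.25) = 4.665

4.665 psi


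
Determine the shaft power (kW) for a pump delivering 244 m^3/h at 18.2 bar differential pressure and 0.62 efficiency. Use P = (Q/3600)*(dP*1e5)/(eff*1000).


Q = 244 / 3600 = 0.0677778 m^3/s
P = 0.0677778 * (18.2 * 1e5) / 0.62 / 1000 = 199.0

199.0 kW


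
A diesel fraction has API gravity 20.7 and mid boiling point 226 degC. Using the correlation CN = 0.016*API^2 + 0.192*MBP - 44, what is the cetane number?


CN = 0.016 * 20.7^2 + 0.192 * 226 - 44
CN = 6.85584 + 43.392 - 44 = 6.24784

6.24784


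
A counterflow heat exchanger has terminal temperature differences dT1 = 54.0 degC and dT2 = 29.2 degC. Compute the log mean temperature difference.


LMTD = (dT1 - dT2) / ln(dT1/dT2)
= (54.0 - 29.2) / ln(54.0 / 29.2) = 24.8 / 0.614815 = 40.34

40.34 degC


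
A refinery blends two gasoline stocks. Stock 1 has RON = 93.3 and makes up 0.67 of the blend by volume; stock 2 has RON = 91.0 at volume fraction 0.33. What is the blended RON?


Linear blending: RON_blend = sum(vi * RONi)
Contribution 1: 0.67 * 93.3 = 62.511
Contribution 2: 0.33 * 91.0 = 30.03
RON_blend = 62.511 + 30.03 = 92.541

92.541


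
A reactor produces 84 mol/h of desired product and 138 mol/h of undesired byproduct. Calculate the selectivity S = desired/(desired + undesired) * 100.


Selectivity = desired / (desired + undesired) * 100
Total products = 84 + 138 = 222 mol/h
S = 84 / 222 * 100
= 0.3784 * 100
= 37.84 %

37.84 %


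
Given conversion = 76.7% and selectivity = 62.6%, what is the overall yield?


Overall yield = conversion (%) * selectivity (%) / 100
Conversion = 76.7%, Selectivity = 62.6%
Y = 76.7 * 62.6 / 100
= 48.0142 %

48.0142 %


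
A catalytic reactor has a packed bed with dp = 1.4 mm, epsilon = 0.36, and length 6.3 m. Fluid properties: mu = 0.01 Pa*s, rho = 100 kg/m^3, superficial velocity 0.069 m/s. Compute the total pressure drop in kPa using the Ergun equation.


dp = 1.4 mm = 0.0014 m
Viscous term = 150*0.01*0.069*(1-0.36)^2 / (0.0014^2*0.36^3) = 463593
Inertial term = 1.75*100*0.069^2*(1-0.36) / (0.0014*0.36^3) = 8163.58
dP/L = 463593 + 8163.58 = 471757 Pa/m
dP = 471757 * 6.3 / 1000 = 2972 kPa

2972 kPa


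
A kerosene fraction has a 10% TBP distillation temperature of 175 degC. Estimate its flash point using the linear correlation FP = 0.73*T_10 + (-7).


FP = 0.73 * 175 + (-7) = 120.75

120.75 degC


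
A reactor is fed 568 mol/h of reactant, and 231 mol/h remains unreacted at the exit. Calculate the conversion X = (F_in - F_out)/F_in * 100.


X = (F_in - F_out) / F_in * 100
Moles reacted = 568 - 231 = 337
X = 337 / 568 * 100
= 0.5933 * 100
= 59.33 %

59.33 %


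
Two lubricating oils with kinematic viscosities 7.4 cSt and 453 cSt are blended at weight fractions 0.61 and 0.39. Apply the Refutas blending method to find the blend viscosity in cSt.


Refutas method: VBN_i = 14.534*ln(ln(visc_i + 0.8)) + 10.975, blended linearly by mass fraction; since VBN is linear in VBI_i = ln(ln(visc_i + 0.8)) and the fractions sum to 1, blend VBI directly: visc = exp(exp(VBI_blend)) - 0.8
VBI_1 = ln(ln(7.4 + 0.8)) = 0.743904
VBI_2 = ln(ln(453 + 0.8)) = 1.81118
VBI_blend = 0.61 * 0.743904 + 0.39 * 1.81118 = 1.16014
visc_blend = exp(exp(1.16014)) - 0.8 = 23.50

23.50 cSt


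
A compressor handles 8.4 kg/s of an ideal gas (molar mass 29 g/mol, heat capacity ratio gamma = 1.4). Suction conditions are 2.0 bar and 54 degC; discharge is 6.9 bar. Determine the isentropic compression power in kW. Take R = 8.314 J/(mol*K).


Isentropic work: W = m*(gamma/(gamma-1))*(R*T1/MW)*((P2/P1)^((gamma-1)/gamma) - 1)
T1 = 54 + 273.15 = 327.15 K
Pressure ratio = 6.9 / 2.0 = 3.45
Exponent = (1.4 - 1)/1.4 = 0.285714
(P2/P1)^exp - 1 = 3.45^0.285714 - 1 = 0.4245
W = 8.4 * 1.4 / 0.4 * 8.314 * 327.15 / 29 * 0.4245 = 1171

1171 kW


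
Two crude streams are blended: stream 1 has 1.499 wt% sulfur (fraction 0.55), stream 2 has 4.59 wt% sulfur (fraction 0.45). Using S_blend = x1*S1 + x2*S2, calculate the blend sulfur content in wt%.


Linear sulfur blending: S_blend = x1*S1 + x2*S2
Contribution 1: 0.55 * 1.499 = 0.82445 wt%
Contribution 2: 0.45 * 4.59 = 2.0655 wt%
S_blend = 0.82445 + 2.0655 = 2.88995

2.88995 wt%


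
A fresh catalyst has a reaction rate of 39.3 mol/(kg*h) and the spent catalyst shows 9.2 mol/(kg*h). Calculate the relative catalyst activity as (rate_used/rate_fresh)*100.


Activity (%) = (rate_used / rate_fresh) * 100
rate_used = 9.2, rate_fresh = 39.3
= (9.2 / 39.3) * 100
= 0.2341 * 100 = 23.41

23.41 %


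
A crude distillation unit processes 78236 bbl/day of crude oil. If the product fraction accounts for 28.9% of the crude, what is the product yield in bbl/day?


Crude throughput = 78236 bbl/day
Fraction yield = 28.9%
yield = throughput * fraction / 100
yield = 78236 * 28.9 / 100 = 22610.204

22610.204 bbl/day


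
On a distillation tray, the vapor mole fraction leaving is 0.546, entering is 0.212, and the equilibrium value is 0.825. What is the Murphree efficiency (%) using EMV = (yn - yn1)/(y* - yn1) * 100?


Murphree vapor efficiency: EMV = (y_n - y_(n-1)) / (y*_n - y_(n-1)) * 100
EMV = (0.546 - 0.212) / (0.825 - 0.212) * 100 = 0.334 / 0.613 * 100 = 54.49

54.49 %


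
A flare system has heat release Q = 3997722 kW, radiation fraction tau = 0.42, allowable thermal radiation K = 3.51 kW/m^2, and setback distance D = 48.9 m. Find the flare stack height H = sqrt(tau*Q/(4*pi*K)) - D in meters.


tau*Q/(4*pi*K) = 0.42 * 3997722 / (4 * pi * 3.51) = 38066.7
sqrt(38066.7) = 195.107
H = 195.107 - 48.9 = 146.2

146.2 m


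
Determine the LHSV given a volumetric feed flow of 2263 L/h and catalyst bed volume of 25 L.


LHSV = volumetric feed rate / catalyst volume
= 2263 L/h / 25 L
= 90.52 h^-1

90.52 h^-1


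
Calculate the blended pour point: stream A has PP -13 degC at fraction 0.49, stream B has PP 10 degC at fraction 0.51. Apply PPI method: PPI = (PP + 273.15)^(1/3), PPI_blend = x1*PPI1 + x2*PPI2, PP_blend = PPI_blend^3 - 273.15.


PPI_1 = (-13 + 273.15)^(1/3) = 6.383731
PPI_2 = (10 + 273.15)^(1/3) = 6.566574
PPI_blend = 0.49 * 6.383731 + 0.51 * 6.566574 = 6.476981
PP_blend = 6.476981^3 - 273.15 = 271.7177 - 273.15 = -1.43

-1.43 degC


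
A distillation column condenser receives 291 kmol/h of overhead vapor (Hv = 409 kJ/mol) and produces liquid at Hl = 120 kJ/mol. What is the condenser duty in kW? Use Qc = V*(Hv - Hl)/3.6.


Qc = 291 * (409 - 120) / 3.6 = 291 * 289 / 3.6 = 23360

23360 kW


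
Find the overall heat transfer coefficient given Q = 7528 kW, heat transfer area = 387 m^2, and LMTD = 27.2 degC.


From Q = U*A*LMTD, U = Q / (A * LMTD)
U = 7528 / (387 * 27.2) = 7528 / 10526.4 = 0.7152

0.7152 kW/(m^2*K)


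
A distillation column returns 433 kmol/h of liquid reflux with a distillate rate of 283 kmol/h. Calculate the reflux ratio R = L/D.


Reflux ratio definition: R = L / D (liquid returned / distillate withdrawn)
L = 433 kmol/h, D = 283 kmol/h
R = 433 / 283 = 1.530

1.530


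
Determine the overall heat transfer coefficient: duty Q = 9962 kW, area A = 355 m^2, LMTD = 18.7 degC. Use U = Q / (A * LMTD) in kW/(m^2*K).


From Q = U*A*LMTD, U = Q / (A * LMTD)
U = 9962 / (355 * 18.7) = 9962 / 6638.5 = 1.501

1.501 kW/(m^2*K)


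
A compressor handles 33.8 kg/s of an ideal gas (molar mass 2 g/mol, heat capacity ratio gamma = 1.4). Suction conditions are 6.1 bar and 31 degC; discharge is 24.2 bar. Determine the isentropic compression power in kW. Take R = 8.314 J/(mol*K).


Isentropic work: W = m*(gamma/(gamma-1))*(R*T1/MW)*((P2/P1)^((gamma-1)/gamma) - 1)
T1 = 31 + 273.15 = 304.15 K
Pressure ratio = 24.2 / 6.1 = 3.96721
Exponent = (1.4 - 1)/1.4 = 0.285714
(P2/P1)^exp - 1 = 3.96721^0.285714 - 1 = 0.482503
W = 33.8 * 1.4 / 0.4 * 8.314 * 304.15 / 2 * 0.482503 = 72170

72170 kW


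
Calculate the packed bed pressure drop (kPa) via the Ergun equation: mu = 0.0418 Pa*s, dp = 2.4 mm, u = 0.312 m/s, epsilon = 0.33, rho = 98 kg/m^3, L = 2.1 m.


dp = 2.4 mm = 0.0024 m
Viscous term = 150*0.0418*0.312*(1-0.33)^2 / (0.0024^2*0.33^3) = 4242360
Inertial term = 1.75*98*0.312^2*(1-0.33) / (0.0024*0.33^3) = 129687
dP/L = 4242360 + 129687 = 4372050 Pa/m
dP = 4372050 * 2.1 / 1000 = 9181 kPa

9181 kPa


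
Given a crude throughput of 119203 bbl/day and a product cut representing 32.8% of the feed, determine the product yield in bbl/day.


Crude throughput = 119203 bbl/day
Fraction yield = 32.8%
yield = throughput * fraction / 100
yield = 119203 * 32.8 / 100 = 39098.584

39098.584 bbl/day


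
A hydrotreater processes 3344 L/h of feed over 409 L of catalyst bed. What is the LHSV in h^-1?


LHSV = volumetric feed rate / catalyst volume
= 3344 L/h / 409 L
= 8.176 h^-1

8.176 h^-1


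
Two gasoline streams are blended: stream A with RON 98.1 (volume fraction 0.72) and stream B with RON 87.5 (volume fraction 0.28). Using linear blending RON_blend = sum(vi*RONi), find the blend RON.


Linear blending: RON_blend = sum(vi * RONi)
Contribution 1: 0.72 * 98.1 = 70.632
Contribution 2: 0.28 * 87.5 = 24.5
RON_blend = 70.632 + 24.5 = 95.132

95.132


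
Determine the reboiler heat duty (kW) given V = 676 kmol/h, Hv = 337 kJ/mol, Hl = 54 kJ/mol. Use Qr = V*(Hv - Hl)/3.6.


Qr = 676 * (337 - 54) / 3.6 = 676 * 283 / 3.6 = 53140

53140 kW


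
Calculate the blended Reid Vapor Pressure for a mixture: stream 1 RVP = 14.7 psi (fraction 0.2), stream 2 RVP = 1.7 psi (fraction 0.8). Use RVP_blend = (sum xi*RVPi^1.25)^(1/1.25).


Chevron index: RVP_blend = (sum xi*RVPi^1.25)^(1/1.25)
RVP^1.25 terms: 0.2 * 14.7^1.25 + 0.8 * 1.7^1.25 = 7.30967
RVP_blend = 7.30967^(1/1.25) = 4.910

4.910 psi


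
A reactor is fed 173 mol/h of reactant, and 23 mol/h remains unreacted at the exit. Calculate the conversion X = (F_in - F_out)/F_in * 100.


X = (F_in - F_out) / F_in * 100
Moles reacted = 173 - 23 = 150
X = 150 / 173 * 100
= 0.8671 * 100
= 86.71 %

86.71 %


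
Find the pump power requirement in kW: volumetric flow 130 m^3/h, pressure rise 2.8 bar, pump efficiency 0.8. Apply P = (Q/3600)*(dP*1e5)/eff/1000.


Q = 130 / 3600 = 0.0361111 m^3/s
P = 0.0361111 * (2.8 * 1e5) / 0.8 / 1000 = 12.64

12.64 kW


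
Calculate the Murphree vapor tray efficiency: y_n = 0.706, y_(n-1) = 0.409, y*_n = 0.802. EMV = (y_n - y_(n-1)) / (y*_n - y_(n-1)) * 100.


Murphree vapor efficiency: EMV = (y_n - y_(n-1)) / (y*_n - y_(n-1)) * 100
EMV = (0.706 - 0.409) / (0.802 - 0.409) * 100 = 0.297 / 0.393 * 100 = 75.57

75.57 %


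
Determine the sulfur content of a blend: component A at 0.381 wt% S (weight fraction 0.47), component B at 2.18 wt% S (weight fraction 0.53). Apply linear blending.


Linear sulfur blending: S_blend = x1*S1 + x2*S2
Contribution 1: 0.47 * 0.381 = 0.17907 wt%
Contribution 2: 0.53 * 2.18 = 1.1554 wt%
S_blend = 0.17907 + 1.1554 = 1.33447

1.33447 wt%


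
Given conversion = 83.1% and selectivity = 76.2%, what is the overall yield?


Overall yield = conversion (%) * selectivity (%) / 100
Conversion = 83.1%, Selectivity = 76.2%
Y = 83.1 * 76.2 / 100
= 63.3222 %

63.3222 %


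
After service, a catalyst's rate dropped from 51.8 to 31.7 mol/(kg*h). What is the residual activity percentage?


Activity (%) = (rate_used / rate_fresh) * 100
rate_used = 31.7, rate_fresh = 51.8
= (31.7 / 51.8) * 100
= 0.6120 * 100 = 61.20

61.20 %


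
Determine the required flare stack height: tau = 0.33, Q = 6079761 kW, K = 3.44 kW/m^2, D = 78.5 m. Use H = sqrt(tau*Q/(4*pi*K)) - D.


tau*Q/(4*pi*K) = 0.33 * 6079761 / (4 * pi * 3.44) = 46412.2
sqrt(46412.2) = 215.435
H = 215.435 - 78.5 = 136.9

136.9 m


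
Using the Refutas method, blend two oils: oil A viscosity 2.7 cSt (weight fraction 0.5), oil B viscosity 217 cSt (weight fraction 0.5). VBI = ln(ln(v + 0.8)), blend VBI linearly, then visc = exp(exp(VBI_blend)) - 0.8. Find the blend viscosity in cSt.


Refutas method: VBN_i = 14.534*ln(ln(visc_i + 0.8)) + 10.975, blended linearly by mass fraction; since VBN is linear in VBI_i = ln(ln(visc_i + 0.8)) and the fractions sum to 1, blend VBI directly: visc = exp(exp(VBI_blend)) - 0.8
VBI_1 = ln(ln(2.7 + 0.8)) = 0.225351
VBI_2 = ln(ln(217 + 0.8)) = 1.68335
VBI_blend = 0.5 * 0.225351 + 0.5 * 1.68335 = 0.95435
visc_blend = exp(exp(0.95435)) - 0.8 = 12.62

12.62 cSt


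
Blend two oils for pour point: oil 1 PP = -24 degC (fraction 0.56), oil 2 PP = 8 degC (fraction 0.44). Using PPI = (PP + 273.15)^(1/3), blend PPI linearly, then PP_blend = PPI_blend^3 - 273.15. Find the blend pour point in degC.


PPI_1 = (-24 + 273.15)^(1/3) = 6.292458
PPI_2 = (8 + 273.15)^(1/3) = 6.551077
PPI_blend = 0.56 * 6.292458 + 0.44 * 6.551077 = 6.40625
PP_blend = 6.40625^3 - 273.15 = 262.9128 - 273.15 = -10.24

-10.24 degC


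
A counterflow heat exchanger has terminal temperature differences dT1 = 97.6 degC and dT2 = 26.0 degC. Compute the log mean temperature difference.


LMTD = (dT1 - dT2) / ln(dT1/dT2)
= (97.6 - 26.0) / ln(97.6 / 26.0) = 71.6 / 1.32278 = 54.13

54.13 degC


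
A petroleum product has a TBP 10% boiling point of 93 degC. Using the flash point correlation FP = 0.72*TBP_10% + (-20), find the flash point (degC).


FP = 0.72 * 93 + (-20) = 46.96

46.96 degC


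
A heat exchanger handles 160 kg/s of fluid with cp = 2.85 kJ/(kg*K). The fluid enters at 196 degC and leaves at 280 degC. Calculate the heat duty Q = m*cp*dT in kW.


Q = m_dot * cp * delta_T
delta_T = 280 - 196 = 84 K
Q = 160 * 2.85 * 84
= 456 * 84
= 38304 kW

38304 kW


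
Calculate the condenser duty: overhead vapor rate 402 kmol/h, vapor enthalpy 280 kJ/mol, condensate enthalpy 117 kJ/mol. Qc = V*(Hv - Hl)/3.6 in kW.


Qc = 402 * (280 - 117) / 3.6 = 402 * 163 / 3.6 = 18200

18200 kW


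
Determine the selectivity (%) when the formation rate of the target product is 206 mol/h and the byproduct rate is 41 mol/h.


Selectivity = desired / (desired + undesired) * 100
Total products = 206 + 41 = 247 mol/h
S = 206 / 247 * 100
= 0.8340 * 100
= 83.40 %

83.40 %


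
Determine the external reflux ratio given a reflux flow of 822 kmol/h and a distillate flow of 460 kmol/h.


Reflux ratio definition: R = L / D (liquid returned / distillate withdrawn)
L = 822 kmol/h, D = 460 kmol/h
R = 822 / 460 = 1.787

1.787
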